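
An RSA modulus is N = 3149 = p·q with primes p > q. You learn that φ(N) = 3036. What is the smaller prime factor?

47

φ(n) = (p−1)(q−1) = n − (p+q) + 1, so p + q = 3149 − 3036 + 1 = 114.
p and q are the roots of t² − 114t + 3149 = 0.
Discriminant: 114² − 4·3149 = 12996 − 12596 = 400; √400 = 20.
q = (114 − 20)/2 = 47, p = (114 + 20)/2 = 67.
Check: 47 · 67 = 3149.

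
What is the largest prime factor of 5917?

5917 = 61 · 97
97 is prime.
So 5917 = 61 · 97; the largest prime factor is 97.

97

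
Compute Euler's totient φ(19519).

Factor: 19519 = 131 · 149.
φ(19519) = (131−1) · (149−1) = 130 · 148 = 19240.

19240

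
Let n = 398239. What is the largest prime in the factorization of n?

79

398239 = 71 · 5609
5609 = 71 · 79
79 is prime.
So 398239 = 71^2 · 79; the largest prime factor is 79.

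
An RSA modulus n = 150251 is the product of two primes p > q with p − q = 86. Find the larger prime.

433

Since p = q + 86, we have 150251 = q(q + 86), so q² + 86q − 150251 = 0.
Discriminant: 86² + 4·150251 = 7396 + 601004 = 608400; √608400 = 780.
q = (−86 + 780)/2 = 347, and p = q + 86 = 433.
Check: 347 · 433 = 150251.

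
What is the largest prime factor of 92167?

53

92167 = 37 · 2491
2491 = 47 · 53
53 is prime.
So 92167 = 37 · 47 · 53; the largest prime factor is 53.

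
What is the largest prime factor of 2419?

59

2419 = 41 · 59
59 is prime.
So 2419 = 41 · 59; the largest prime factor is 59.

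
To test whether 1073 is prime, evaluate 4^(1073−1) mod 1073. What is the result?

4^1 ≡ 4 (mod 1073)
4^2 ≡ 4^2 = 16 ≡ 16 (mod 1073)
4^4 ≡ 16^2 = 256 ≡ 256 (mod 1073)
4^8 ≡ 256^2 = 65536 ≡ 83 (mod 1073)
4^16 ≡ 83^2 = 6889 ≡ 451 (mod 1073)
4^32 ≡ 451^2 = 203401 ≡ 604 (mod 1073)
4^64 ≡ 604^2 = 364816 ≡ 1069 (mod 1073)
4^128 ≡ 1069^2 = 1142761 ≡ 16 (mod 1073)
4^256 ≡ 16^2 = 256 ≡ 256 (mod 1073)
4^512 ≡ 256^2 = 65536 ≡ 83 (mod 1073)
4^1024 ≡ 83^2 = 6889 ≡ 451 (mod 1073)
1072 = 1024 + 32 + 16 in binary powers of 2.
So 4^1072 ≡ 451 · 604 · 451 ≡ 1069 (mod 1073).
Since 1069 ≠ 1, base 4 is a Fermat witness: 1073 is composite.

1069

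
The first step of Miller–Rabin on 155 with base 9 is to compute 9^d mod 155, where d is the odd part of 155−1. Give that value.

19

155 − 1 = 154 = 2^1 · 77, so d = 77.
9^1 ≡ 9 (mod 155)
9^2 ≡ 9^2 = 81 ≡ 81 (mod 155)
9^4 ≡ 81^2 = 6561 ≡ 51 (mod 155)
9^8 ≡ 51^2 = 2601 ≡ 121 (mod 155)
9^16 ≡ 121^2 = 14641 ≡ 71 (mod 155)
9^32 ≡ 71^2 = 5041 ≡ 81 (mod 155)
9^64 ≡ 81^2 = 6561 ≡ 51 (mod 155)
77 = 64 + 8 + 4 + 1 in binary powers of 2.
So 9^77 ≡ 51 · 121 · 51 · 9 ≡ 19 (mod 155).
Squaring chain: 19; never reaches −1, so base 9 is a Miller–Rabin witness that 155 is composite.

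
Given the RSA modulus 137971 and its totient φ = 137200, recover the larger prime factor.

491

φ(n) = (p−1)(q−1) = n − (p+q) + 1, so p + q = 137971 − 137200 + 1 = 772.
p and q are the roots of t² − 772t + 137971 = 0.
Discriminant: 772² − 4·137971 = 595984 − 551884 = 44100; √44100 = 210.
q = (772 − 210)/2 = 281, p = (772 + 210)/2 = 491.
Check: 281 · 491 = 137971.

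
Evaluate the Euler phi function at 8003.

Factor: 8003 = 53 · 151.
φ(8003) = (53−1) · (151−1) = 52 · 150 = 7800.

7800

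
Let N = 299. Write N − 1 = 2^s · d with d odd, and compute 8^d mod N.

299 − 1 = 298 = 2^1 · 149, so d = 149.
8^1 ≡ 8 (mod 299)
8^2 ≡ 8^2 = 64 ≡ 64 (mod 299)
8^4 ≡ 64^2 = 4096 ≡ 209 (mod 299)
8^8 ≡ 209^2 = 43681 ≡ 27 (mod 299)
8^16 ≡ 27^2 = 729 ≡ 131 (mod 299)
8^32 ≡ 131^2 = 17161 ≡ 118 (mod 299)
8^64 ≡ 118^2 = 13924 ≡ 170 (mod 299)
8^128 ≡ 170^2 = 28900 ≡ 196 (mod 299)
149 = 128 + 16 + 4 + 1 in binary powers of 2.
So 8^149 ≡ 196 · 131 · 209 · 8 ≡ 151 (mod 299).
Squaring chain: 151; never reaches −1, so base 8 is a Miller–Rabin witness that 299 is composite.

151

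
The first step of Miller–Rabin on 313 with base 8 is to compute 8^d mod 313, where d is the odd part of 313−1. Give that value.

313 − 1 = 312 = 2^3 · 39, so d = 39.
8^1 ≡ 8 (mod 313)
8^2 ≡ 8^2 = 64 ≡ 64 (mod 313)
8^4 ≡ 64^2 = 4096 ≡ 27 (mod 313)
8^8 ≡ 27^2 = 729 ≡ 103 (mod 313)
8^16 ≡ 103^2 = 10609 ≡ 280 (mod 313)
8^32 ≡ 280^2 = 78400 ≡ 150 (mod 313)
39 = 32 + 4 + 2 + 1 in binary powers of 2.
So 8^39 ≡ 150 · 27 · 64 · 8 ≡ 288 (mod 313).
Squaring chain: 288 → 312 → 1; reaches −1, so base 8 does not prove 313 composite.

288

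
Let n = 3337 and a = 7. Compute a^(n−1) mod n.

2028

7^1 ≡ 7 (mod 3337)
7^2 ≡ 7^2 = 49 ≡ 49 (mod 3337)
7^4 ≡ 49^2 = 2401 ≡ 2401 (mod 3337)
7^8 ≡ 2401^2 = 5764801 ≡ 1802 (mod 3337)
7^16 ≡ 1802^2 = 3247204 ≡ 303 (mod 3337)
7^32 ≡ 303^2 = 91809 ≡ 1710 (mod 3337)
7^64 ≡ 1710^2 = 2924100 ≡ 888 (mod 3337)
7^128 ≡ 888^2 = 788544 ≡ 1012 (mod 3337)
7^256 ≡ 1012^2 = 1024144 ≡ 3022 (mod 3337)
7^512 ≡ 3022^2 = 9132484 ≡ 2452 (mod 3337)
7^1024 ≡ 2452^2 = 6012304 ≡ 2367 (mod 3337)
7^2048 ≡ 2367^2 = 5602689 ≡ 3203 (mod 3337)
3336 = 2048 + 1024 + 256 + 8 in binary powers of 2.
So 7^3336 ≡ 3203 · 2367 · 3022 · 1802 ≡ 2028 (mod 3337).
Since 2028 ≠ 1, base 7 is a Fermat witness: 3337 is composite.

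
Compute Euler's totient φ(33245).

25920

Factor: 33245 = 5 · 61 · 109.
φ(33245) = (5−1) · (61−1) · (109−1) = 4 · 60 · 108 = 25920.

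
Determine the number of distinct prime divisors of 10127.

3

10127 = 13 · 779
779 = 19 · 41
10127 = 13 · 19 · 41, which has 3 distinct prime factors.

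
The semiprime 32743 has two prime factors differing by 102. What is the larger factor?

Since p = q + 102, we have 32743 = q(q + 102), so q² + 102q − 32743 = 0.
Discriminant: 102² + 4·32743 = 10404 + 130972 = 141376; √141376 = 376.
q = (−102 + 376)/2 = 137, and p = q + 102 = 239.
Check: 137 · 239 = 32743.

239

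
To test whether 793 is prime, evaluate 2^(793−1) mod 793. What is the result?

2^1 ≡ 2 (mod 793)
2^2 ≡ 2^2 = 4 ≡ 4 (mod 793)
2^4 ≡ 4^2 = 16 ≡ 16 (mod 793)
2^8 ≡ 16^2 = 256 ≡ 256 (mod 793)
2^16 ≡ 256^2 = 65536 ≡ 510 (mod 793)
2^32 ≡ 510^2 = 260100 ≡ 789 (mod 793)
2^64 ≡ 789^2 = 622521 ≡ 16 (mod 793)
2^128 ≡ 16^2 = 256 ≡ 256 (mod 793)
2^256 ≡ 256^2 = 65536 ≡ 510 (mod 793)
2^512 ≡ 510^2 = 260100 ≡ 789 (mod 793)
792 = 512 + 256 + 16 + 8 in binary powers of 2.
So 2^792 ≡ 789 · 510 · 510 · 256 ≡ 131 (mod 793).
Since 131 ≠ 1, base 2 is a Fermat witness: 793 is composite.

131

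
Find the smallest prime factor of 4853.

23

4853 is odd.
Digit sum 20, not divisible by 3.
Ends in 3: not divisible by 5.
7: 4853 = 7·693 + 2
11: 4853 = 11·441 + 2
13: 4853 = 13·373 + 4
17: 4853 = 17·285 + 8
19: 4853 = 19·255 + 8
23: 4853 = 23·211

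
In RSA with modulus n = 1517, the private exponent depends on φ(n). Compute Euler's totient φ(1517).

Factor: 1517 = 37 · 41.
φ(1517) = (37−1) · (41−1) = 36 · 40 = 1440.

1440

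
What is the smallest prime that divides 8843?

37

8843 is odd.
Digit sum 23, not divisible by 3.
Ends in 3: not divisible by 5.
7: 8843 = 7·1263 + 2
11: 8843 = 11·803 + 10
13: 8843 = 13·680 + 3
17: 8843 = 17·520 + 3
19: 8843 = 19·465 + 8
23: 8843 = 23·384 + 11
29: 8843 = 29·304 + 27
31: 8843 = 31·285 + 8
37: 8843 = 37·239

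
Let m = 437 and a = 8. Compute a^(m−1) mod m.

334

8^1 ≡ 8 (mod 437)
8^2 ≡ 8^2 = 64 ≡ 64 (mod 437)
8^4 ≡ 64^2 = 4096 ≡ 163 (mod 437)
8^8 ≡ 163^2 = 26569 ≡ 349 (mod 437)
8^16 ≡ 349^2 = 121801 ≡ 315 (mod 437)
8^32 ≡ 315^2 = 99225 ≡ 26 (mod 437)
8^64 ≡ 26^2 = 676 ≡ 239 (mod 437)
8^128 ≡ 239^2 = 57121 ≡ 311 (mod 437)
8^256 ≡ 311^2 = 96721 ≡ 144 (mod 437)
436 = 256 + 128 + 32 + 16 + 4 in binary powers of 2.
So 8^436 ≡ 144 · 311 · 26 · 315 · 163 ≡ 334 (mod 437).
Since 334 ≠ 1, base 8 is a Fermat witness: 437 is composite.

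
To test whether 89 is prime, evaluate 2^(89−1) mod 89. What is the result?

1

2^1 ≡ 2 (mod 89)
2^2 ≡ 2^2 = 4 ≡ 4 (mod 89)
2^4 ≡ 4^2 = 16 ≡ 16 (mod 89)
2^8 ≡ 16^2 = 256 ≡ 78 (mod 89)
2^16 ≡ 78^2 = 6084 ≡ 32 (mod 89)
2^32 ≡ 32^2 = 1024 ≡ 45 (mod 89)
2^64 ≡ 45^2 = 2025 ≡ 67 (mod 89)
88 = 64 + 16 + 8 in binary powers of 2.
So 2^88 ≡ 67 · 32 · 78 ≡ 1 (mod 89).
Since the result is 1, base 2 gives no evidence that 89 is composite.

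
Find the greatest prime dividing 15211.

53

15211 = 7 · 2173
2173 = 41 · 53
53 is prime.
So 15211 = 7 · 41 · 53; the largest prime factor is 53.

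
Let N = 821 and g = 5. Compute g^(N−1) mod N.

1

5^1 ≡ 5 (mod 821)
5^2 ≡ 5^2 = 25 ≡ 25 (mod 821)
5^4 ≡ 25^2 = 625 ≡ 625 (mod 821)
5^8 ≡ 625^2 = 390625 ≡ 650 (mod 821)
5^16 ≡ 650^2 = 422500 ≡ 506 (mod 821)
5^32 ≡ 506^2 = 256036 ≡ 705 (mod 821)
5^64 ≡ 705^2 = 497025 ≡ 320 (mod 821)
5^128 ≡ 320^2 = 102400 ≡ 596 (mod 821)
5^256 ≡ 596^2 = 355216 ≡ 544 (mod 821)
5^512 ≡ 544^2 = 295936 ≡ 376 (mod 821)
820 = 512 + 256 + 32 + 16 + 4 in binary powers of 2.
So 5^820 ≡ 376 · 544 · 705 · 506 · 625 ≡ 1 (mod 821).
Since the result is 1, base 5 gives no evidence that 821 is composite.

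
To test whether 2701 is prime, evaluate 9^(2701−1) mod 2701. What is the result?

1

9^1 ≡ 9 (mod 2701)
9^2 ≡ 9^2 = 81 ≡ 81 (mod 2701)
9^4 ≡ 81^2 = 6561 ≡ 1159 (mod 2701)
9^8 ≡ 1159^2 = 1343281 ≡ 884 (mod 2701)
9^16 ≡ 884^2 = 781456 ≡ 867 (mod 2701)
9^32 ≡ 867^2 = 751689 ≡ 811 (mod 2701)
9^64 ≡ 811^2 = 657721 ≡ 1378 (mod 2701)
9^128 ≡ 1378^2 = 1898884 ≡ 81 (mod 2701)
9^256 ≡ 81^2 = 6561 ≡ 1159 (mod 2701)
9^512 ≡ 1159^2 = 1343281 ≡ 884 (mod 2701)
9^1024 ≡ 884^2 = 781456 ≡ 867 (mod 2701)
9^2048 ≡ 867^2 = 751689 ≡ 811 (mod 2701)
2700 = 2048 + 512 + 128 + 8 + 4 in binary powers of 2.
So 9^2700 ≡ 811 · 884 · 81 · 884 · 1159 ≡ 1 (mod 2701).
Since the result is 1, base 9 gives no evidence that 2701 is composite.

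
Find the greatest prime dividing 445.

445 = 5 · 89
89 is prime.
So 445 = 5 · 89; the largest prime factor is 89.

89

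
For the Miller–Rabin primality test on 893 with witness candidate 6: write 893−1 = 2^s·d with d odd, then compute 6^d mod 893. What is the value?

893 − 1 = 892 = 2^2 · 223, so d = 223.
6^1 ≡ 6 (mod 893)
6^2 ≡ 6^2 = 36 ≡ 36 (mod 893)
6^4 ≡ 36^2 = 1296 ≡ 403 (mod 893)
6^8 ≡ 403^2 = 162409 ≡ 776 (mod 893)
6^16 ≡ 776^2 = 602176 ≡ 294 (mod 893)
6^32 ≡ 294^2 = 86436 ≡ 708 (mod 893)
6^64 ≡ 708^2 = 501264 ≡ 291 (mod 893)
6^128 ≡ 291^2 = 84681 ≡ 739 (mod 893)
223 = 128 + 64 + 16 + 8 + 4 + 2 + 1 in binary powers of 2.
So 6^223 ≡ 739 · 291 · 294 · 776 · 403 · 36 · 6 ≡ 294 (mod 893).
Squaring chain: 294 → 708; never reaches −1, so base 6 is a Miller–Rabin witness that 893 is composite.

294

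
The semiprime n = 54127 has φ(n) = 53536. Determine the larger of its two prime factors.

φ(n) = (p−1)(q−1) = n − (p+q) + 1, so p + q = 54127 − 53536 + 1 = 592.
p and q are the roots of t² − 592t + 54127 = 0.
Discriminant: 592² − 4·54127 = 350464 − 216508 = 133956; √133956 = 366.
q = (592 − 366)/2 = 113, p = (592 + 366)/2 = 479.
Check: 113 · 479 = 54127.

479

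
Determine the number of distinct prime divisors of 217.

2

217 = 7 · 31
217 = 7 · 31, which has 2 distinct prime factors.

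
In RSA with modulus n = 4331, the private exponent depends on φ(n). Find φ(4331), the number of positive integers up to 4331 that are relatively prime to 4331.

4200

Factor: 4331 = 61 · 71.
φ(4331) = (61−1) · (71−1) = 60 · 70 = 4200.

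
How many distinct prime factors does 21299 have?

2

21299 = 19^2 · 59
21299 = 19^2 · 59, which has 2 distinct prime factors.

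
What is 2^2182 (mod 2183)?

2^1 ≡ 2 (mod 2183)
2^2 ≡ 2^2 = 4 ≡ 4 (mod 2183)
2^4 ≡ 4^2 = 16 ≡ 16 (mod 2183)
2^8 ≡ 16^2 = 256 ≡ 256 (mod 2183)
2^16 ≡ 256^2 = 65536 ≡ 46 (mod 2183)
2^32 ≡ 46^2 = 2116 ≡ 2116 (mod 2183)
2^64 ≡ 2116^2 = 4477456 ≡ 123 (mod 2183)
2^128 ≡ 123^2 = 15129 ≡ 2031 (mod 2183)
2^256 ≡ 2031^2 = 4124961 ≡ 1274 (mod 2183)
2^512 ≡ 1274^2 = 1623076 ≡ 1107 (mod 2183)
2^1024 ≡ 1107^2 = 1225449 ≡ 786 (mod 2183)
2^2048 ≡ 786^2 = 617796 ≡ 7 (mod 2183)
2182 = 2048 + 128 + 4 + 2 in binary powers of 2.
So 2^2182 ≡ 7 · 2031 · 16 · 4 ≡ 1760 (mod 2183).
Since 1760 ≠ 1, base 2 is a Fermat witness: 2183 is composite.

1760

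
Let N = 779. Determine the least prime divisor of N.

19

779 is odd.
Digit sum 23, not divisible by 3.
Ends in 9: not divisible by 5.
7: 779 = 7·111 + 2
11: 779 = 11·70 + 9
13: 779 = 13·59 + 12
17: 779 = 17·45 + 14
19: 779 = 19·41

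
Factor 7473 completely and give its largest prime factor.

53

7473 = 3 · 2491
2491 = 47 · 53
53 is prime.
So 7473 = 3 · 47 · 53; the largest prime factor is 53.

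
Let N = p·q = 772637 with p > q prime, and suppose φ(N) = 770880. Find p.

φ(n) = (p−1)(q−1) = n − (p+q) + 1, so p + q = 772637 − 770880 + 1 = 1758.
p and q are the roots of t² − 1758t + 772637 = 0.
Discriminant: 1758² − 4·772637 = 3090564 − 3090548 = 16; √16 = 4.
q = (1758 − 4)/2 = 877, p = (1758 + 4)/2 = 881.
Check: 877 · 881 = 772637.

881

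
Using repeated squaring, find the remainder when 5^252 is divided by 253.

5^1 ≡ 5 (mod 253)
5^2 ≡ 5^2 = 25 ≡ 25 (mod 253)
5^4 ≡ 25^2 = 625 ≡ 119 (mod 253)
5^8 ≡ 119^2 = 14161 ≡ 246 (mod 253)
5^16 ≡ 246^2 = 60516 ≡ 49 (mod 253)
5^32 ≡ 49^2 = 2401 ≡ 124 (mod 253)
5^64 ≡ 124^2 = 15376 ≡ 196 (mod 253)
5^128 ≡ 196^2 = 38416 ≡ 213 (mod 253)
252 = 128 + 64 + 32 + 16 + 8 + 4 in binary powers of 2.
So 5^252 ≡ 213 · 196 · 124 · 49 · 246 · 119 ≡ 124 (mod 253).
Since 124 ≠ 1, base 5 is a Fermat witness: 253 is composite.

124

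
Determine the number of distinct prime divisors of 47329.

3

47329 = 19 · 2491
2491 = 47 · 53
47329 = 19 · 47 · 53, which has 3 distinct prime factors.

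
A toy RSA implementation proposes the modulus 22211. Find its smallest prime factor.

7

22211 is odd.
Digit sum 8, not divisible by 3.
Ends in 1: not divisible by 5.
7: 22211 = 7·3173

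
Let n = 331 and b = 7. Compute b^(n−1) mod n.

1

7^1 ≡ 7 (mod 331)
7^2 ≡ 7^2 = 49 ≡ 49 (mod 331)
7^4 ≡ 49^2 = 2401 ≡ 84 (mod 331)
7^8 ≡ 84^2 = 7056 ≡ 105 (mod 331)
7^16 ≡ 105^2 = 11025 ≡ 102 (mod 331)
7^32 ≡ 102^2 = 10404 ≡ 143 (mod 331)
7^64 ≡ 143^2 = 20449 ≡ 258 (mod 331)
7^128 ≡ 258^2 = 66564 ≡ 33 (mod 331)
7^256 ≡ 33^2 = 1089 ≡ 96 (mod 331)
330 = 256 + 64 + 8 + 2 in binary powers of 2.
So 7^330 ≡ 96 · 258 · 105 · 49 ≡ 1 (mod 331).
Since the result is 1, base 7 gives no evidence that 331 is composite.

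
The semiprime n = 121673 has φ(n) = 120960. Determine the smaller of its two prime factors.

φ(n) = (p−1)(q−1) = n − (p+q) + 1, so p + q = 121673 − 120960 + 1 = 714.
p and q are the roots of t² − 714t + 121673 = 0.
Discriminant: 714² − 4·121673 = 509796 − 486692 = 23104; √23104 = 152.
q = (714 − 152)/2 = 281, p = (714 + 152)/2 = 433.
Check: 281 · 433 = 121673.

281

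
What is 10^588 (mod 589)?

349

10^1 ≡ 10 (mod 589)
10^2 ≡ 10^2 = 100 ≡ 100 (mod 589)
10^4 ≡ 100^2 = 10000 ≡ 576 (mod 589)
10^8 ≡ 576^2 = 331776 ≡ 169 (mod 589)
10^16 ≡ 169^2 = 28561 ≡ 289 (mod 589)
10^32 ≡ 289^2 = 83521 ≡ 472 (mod 589)
10^64 ≡ 472^2 = 222784 ≡ 142 (mod 589)
10^128 ≡ 142^2 = 20164 ≡ 138 (mod 589)
10^256 ≡ 138^2 = 19044 ≡ 196 (mod 589)
10^512 ≡ 196^2 = 38416 ≡ 131 (mod 589)
588 = 512 + 64 + 8 + 4 in binary powers of 2.
So 10^588 ≡ 131 · 142 · 169 · 576 ≡ 349 (mod 589).
Since 349 ≠ 1, base 10 is a Fermat witness: 589 is composite.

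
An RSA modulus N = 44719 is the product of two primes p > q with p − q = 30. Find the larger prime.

227

Since p = q + 30, we have 44719 = q(q + 30), so q² + 30q − 44719 = 0.
Discriminant: 30² + 4·44719 = 900 + 178876 = 179776; √179776 = 424.
q = (−30 + 424)/2 = 197, and p = q + 30 = 227.
Check: 197 · 227 = 44719.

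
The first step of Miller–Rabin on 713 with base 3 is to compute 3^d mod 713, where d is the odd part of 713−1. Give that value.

713 − 1 = 712 = 2^3 · 89, so d = 89.
3^1 ≡ 3 (mod 713)
3^2 ≡ 3^2 = 9 ≡ 9 (mod 713)
3^4 ≡ 9^2 = 81 ≡ 81 (mod 713)
3^8 ≡ 81^2 = 6561 ≡ 144 (mod 713)
3^16 ≡ 144^2 = 20736 ≡ 59 (mod 713)
3^32 ≡ 59^2 = 3481 ≡ 629 (mod 713)
3^64 ≡ 629^2 = 395641 ≡ 639 (mod 713)
89 = 64 + 16 + 8 + 1 in binary powers of 2.
So 3^89 ≡ 639 · 59 · 144 · 3 ≡ 486 (mod 713).
Squaring chain: 486 → 193 → 173; never reaches −1, so base 3 is a Miller–Rabin witness that 713 is composite.

486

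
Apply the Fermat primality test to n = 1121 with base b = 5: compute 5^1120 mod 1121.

416

5^1 ≡ 5 (mod 1121)
5^2 ≡ 5^2 = 25 ≡ 25 (mod 1121)
5^4 ≡ 25^2 = 625 ≡ 625 (mod 1121)
5^8 ≡ 625^2 = 390625 ≡ 517 (mod 1121)
5^16 ≡ 517^2 = 267289 ≡ 491 (mod 1121)
5^32 ≡ 491^2 = 241081 ≡ 66 (mod 1121)
5^64 ≡ 66^2 = 4356 ≡ 993 (mod 1121)
5^128 ≡ 993^2 = 986049 ≡ 690 (mod 1121)
5^256 ≡ 690^2 = 476100 ≡ 796 (mod 1121)
5^512 ≡ 796^2 = 633616 ≡ 251 (mod 1121)
5^1024 ≡ 251^2 = 63001 ≡ 225 (mod 1121)
1120 = 1024 + 64 + 32 in binary powers of 2.
So 5^1120 ≡ 225 · 993 · 66 ≡ 416 (mod 1121).
Since 416 ≠ 1, base 5 is a Fermat witness: 1121 is composite.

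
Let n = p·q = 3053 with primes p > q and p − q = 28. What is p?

71

Since p = q + 28, we have 3053 = q(q + 28), so q² + 28q − 3053 = 0.
Discriminant: 28² + 4·3053 = 784 + 12212 = 12996; √12996 = 114.
q = (−28 + 114)/2 = 43, and p = q + 28 = 71.
Check: 43 · 71 = 3053.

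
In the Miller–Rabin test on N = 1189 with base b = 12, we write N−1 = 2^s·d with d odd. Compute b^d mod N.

157

1189 − 1 = 1188 = 2^2 · 297, so d = 297.
12^1 ≡ 12 (mod 1189)
12^2 ≡ 12^2 = 144 ≡ 144 (mod 1189)
12^4 ≡ 144^2 = 20736 ≡ 523 (mod 1189)
12^8 ≡ 523^2 = 273529 ≡ 59 (mod 1189)
12^16 ≡ 59^2 = 3481 ≡ 1103 (mod 1189)
12^32 ≡ 1103^2 = 1216609 ≡ 262 (mod 1189)
12^64 ≡ 262^2 = 68644 ≡ 871 (mod 1189)
12^128 ≡ 871^2 = 758641 ≡ 59 (mod 1189)
12^256 ≡ 59^2 = 3481 ≡ 1103 (mod 1189)
297 = 256 + 32 + 8 + 1 in binary powers of 2.
So 12^297 ≡ 1103 · 262 · 59 · 12 ≡ 157 (mod 1189).
Squaring chain: 157 → 869; never reaches −1, so base 12 is a Miller–Rabin witness that 1189 is composite.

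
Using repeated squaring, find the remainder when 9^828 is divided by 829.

9^1 ≡ 9 (mod 829)
9^2 ≡ 9^2 = 81 ≡ 81 (mod 829)
9^4 ≡ 81^2 = 6561 ≡ 758 (mod 829)
9^8 ≡ 758^2 = 574564 ≡ 67 (mod 829)
9^16 ≡ 67^2 = 4489 ≡ 344 (mod 829)
9^32 ≡ 344^2 = 118336 ≡ 618 (mod 829)
9^64 ≡ 618^2 = 381924 ≡ 584 (mod 829)
9^128 ≡ 584^2 = 341056 ≡ 337 (mod 829)
9^256 ≡ 337^2 = 113569 ≡ 825 (mod 829)
9^512 ≡ 825^2 = 680625 ≡ 16 (mod 829)
828 = 512 + 256 + 32 + 16 + 8 + 4 in binary powers of 2.
So 9^828 ≡ 16 · 825 · 618 · 344 · 67 · 758 ≡ 1 (mod 829).
Since the result is 1, base 9 gives no evidence that 829 is composite.

1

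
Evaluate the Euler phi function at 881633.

852480

Factor: 881633 = 61 · 97 · 149.
φ(881633) = (61−1) · (97−1) · (149−1) = 60 · 96 · 148 = 852480.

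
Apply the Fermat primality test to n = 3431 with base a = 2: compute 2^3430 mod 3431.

2922

2^1 ≡ 2 (mod 3431)
2^2 ≡ 2^2 = 4 ≡ 4 (mod 3431)
2^4 ≡ 4^2 = 16 ≡ 16 (mod 3431)
2^8 ≡ 16^2 = 256 ≡ 256 (mod 3431)
2^16 ≡ 256^2 = 65536 ≡ 347 (mod 3431)
2^32 ≡ 347^2 = 120409 ≡ 324 (mod 3431)
2^64 ≡ 324^2 = 104976 ≡ 2046 (mod 3431)
2^128 ≡ 2046^2 = 4186116 ≡ 296 (mod 3431)
2^256 ≡ 296^2 = 87616 ≡ 1841 (mod 3431)
2^512 ≡ 1841^2 = 3389281 ≡ 2884 (mod 3431)
2^1024 ≡ 2884^2 = 8317456 ≡ 712 (mod 3431)
2^2048 ≡ 712^2 = 506944 ≡ 2587 (mod 3431)
3430 = 2048 + 1024 + 256 + 64 + 32 + 4 + 2 in binary powers of 2.
So 2^3430 ≡ 2587 · 712 · 1841 · 2046 · 324 · 16 · 4 ≡ 2922 (mod 3431).
Since 2922 ≠ 1, base 2 is a Fermat witness: 3431 is composite.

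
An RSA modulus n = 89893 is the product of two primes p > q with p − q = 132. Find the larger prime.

373

Since p = q + 132, we have 89893 = q(q + 132), so q² + 132q − 89893 = 0.
Discriminant: 132² + 4·89893 = 17424 + 359572 = 376996; √376996 = 614.
q = (−132 + 614)/2 = 241, and p = q + 132 = 373.
Check: 241 · 373 = 89893.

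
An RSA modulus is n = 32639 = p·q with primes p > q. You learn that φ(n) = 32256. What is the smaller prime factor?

127

φ(n) = (p−1)(q−1) = n − (p+q) + 1, so p + q = 32639 − 32256 + 1 = 384.
p and q are the roots of t² − 384t + 32639 = 0.
Discriminant: 384² − 4·32639 = 147456 − 130556 = 16900; √16900 = 130.
q = (384 − 130)/2 = 127, p = (384 + 130)/2 = 257.
Check: 127 · 257 = 32639.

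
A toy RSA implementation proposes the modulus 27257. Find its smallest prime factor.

27257 is odd.
Digit sum 23, not divisible by 3.
Ends in 7: not divisible by 5.
7: 27257 = 7·3893 + 6
11: 27257 = 11·2477 + 10
13: 27257 = 13·2096 + 9
17: 27257 = 17·1603 + 6
19: 27257 = 19·1434 + 11
23: 27257 = 23·1185 + 2
29: 27257 = 29·939 + 26
31: 27257 = 31·879 + 8
37: 27257 = 37·736 + 25
41: 27257 = 41·664 + 33
43: 27257 = 43·633 + 38
47: 27257 = 47·579 + 44
53: 27257 = 53·514 + 15
59: 27257 = 59·461 + 58
61: 27257 = 61·446 + 51
67: 27257 = 67·406 + 55
71: 27257 = 71·383 + 64
73: 27257 = 73·373 + 28
79: 27257 = 79·345 + 2
83: 27257 = 83·328 + 33
89: 27257 = 89·306 + 23
97: 27257 = 97·281

97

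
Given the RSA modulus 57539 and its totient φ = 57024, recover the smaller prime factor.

163

φ(n) = (p−1)(q−1) = n − (p+q) + 1, so p + q = 57539 − 57024 + 1 = 516.
p and q are the roots of t² − 516t + 57539 = 0.
Discriminant: 516² − 4·57539 = 266256 − 230156 = 36100; √36100 = 190.
q = (516 − 190)/2 = 163, p = (516 + 190)/2 = 353.
Check: 163 · 353 = 57539.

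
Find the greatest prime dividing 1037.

1037 = 17 · 61
61 is prime.
So 1037 = 17 · 61; the largest prime factor is 61.

61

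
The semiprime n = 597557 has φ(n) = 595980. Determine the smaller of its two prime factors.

631

φ(n) = (p−1)(q−1) = n − (p+q) + 1, so p + q = 597557 − 595980 + 1 = 1578.
p and q are the roots of t² − 1578t + 597557 = 0.
Discriminant: 1578² − 4·597557 = 2490084 − 2390228 = 99856; √99856 = 316.
q = (1578 − 316)/2 = 631, p = (1578 + 316)/2 = 947.
Check: 631 · 947 = 597557.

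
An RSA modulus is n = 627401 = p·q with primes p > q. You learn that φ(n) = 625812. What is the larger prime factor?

φ(n) = (p−1)(q−1) = n − (p+q) + 1, so p + q = 627401 − 625812 + 1 = 1590.
p and q are the roots of t² − 1590t + 627401 = 0.
Discriminant: 1590² − 4·627401 = 2528100 − 2509604 = 18496; √18496 = 136.
q = (1590 − 136)/2 = 727, p = (1590 + 136)/2 = 863.
Check: 727 · 863 = 627401.

863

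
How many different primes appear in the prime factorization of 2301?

2301 = 3 · 767
767 = 13 · 59
2301 = 3 · 13 · 59, which has 3 distinct prime factors.

3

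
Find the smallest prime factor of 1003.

1003 is odd.
Digit sum 4, not divisible by 3.
Ends in 3: not divisible by 5.
7: 1003 = 7·143 + 2
11: 1003 = 11·91 + 2
13: 1003 = 13·77 + 2
17: 1003 = 17·59

17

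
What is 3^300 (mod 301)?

3^1 ≡ 3 (mod 301)
3^2 ≡ 3^2 = 9 ≡ 9 (mod 301)
3^4 ≡ 9^2 = 81 ≡ 81 (mod 301)
3^8 ≡ 81^2 = 6561 ≡ 240 (mod 301)
3^16 ≡ 240^2 = 57600 ≡ 109 (mod 301)
3^32 ≡ 109^2 = 11881 ≡ 142 (mod 301)
3^64 ≡ 142^2 = 20164 ≡ 298 (mod 301)
3^128 ≡ 298^2 = 88804 ≡ 9 (mod 301)
3^256 ≡ 9^2 = 81 ≡ 81 (mod 301)
300 = 256 + 32 + 8 + 4 in binary powers of 2.
So 3^300 ≡ 81 · 142 · 240 · 81 ≡ 127 (mod 301).
Since 127 ≠ 1, base 3 is a Fermat witness: 301 is composite.

127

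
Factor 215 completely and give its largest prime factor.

215 = 5 · 43
43 is prime.
So 215 = 5 · 43; the largest prime factor is 43.

43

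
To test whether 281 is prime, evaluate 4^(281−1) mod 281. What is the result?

1

4^1 ≡ 4 (mod 281)
4^2 ≡ 4^2 = 16 ≡ 16 (mod 281)
4^4 ≡ 16^2 = 256 ≡ 256 (mod 281)
4^8 ≡ 256^2 = 65536 ≡ 63 (mod 281)
4^16 ≡ 63^2 = 3969 ≡ 35 (mod 281)
4^32 ≡ 35^2 = 1225 ≡ 101 (mod 281)
4^64 ≡ 101^2 = 10201 ≡ 85 (mod 281)
4^128 ≡ 85^2 = 7225 ≡ 200 (mod 281)
4^256 ≡ 200^2 = 40000 ≡ 98 (mod 281)
280 = 256 + 16 + 8 in binary powers of 2.
So 4^280 ≡ 98 · 35 · 63 ≡ 1 (mod 281).
Since the result is 1, base 4 gives no evidence that 281 is composite.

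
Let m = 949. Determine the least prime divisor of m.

949 is odd.
Digit sum 22, not divisible by 3.
Ends in 9: not divisible by 5.
7: 949 = 7·135 + 4
11: 949 = 11·86 + 3
13: 949 = 13·73

13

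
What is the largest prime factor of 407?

407 = 11 · 37
37 is prime.
So 407 = 11 · 37; the largest prime factor is 37.

37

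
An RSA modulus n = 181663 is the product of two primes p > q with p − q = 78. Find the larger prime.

467

Since p = q + 78, we have 181663 = q(q + 78), so q² + 78q − 181663 = 0.
Discriminant: 78² + 4·181663 = 6084 + 726652 = 732736; √732736 = 856.
q = (−78 + 856)/2 = 389, and p = q + 78 = 467.
Check: 389 · 467 = 181663.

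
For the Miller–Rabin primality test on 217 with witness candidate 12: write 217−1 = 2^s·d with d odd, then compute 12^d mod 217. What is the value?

27

217 − 1 = 216 = 2^3 · 27, so d = 27.
12^1 ≡ 12 (mod 217)
12^2 ≡ 12^2 = 144 ≡ 144 (mod 217)
12^4 ≡ 144^2 = 20736 ≡ 121 (mod 217)
12^8 ≡ 121^2 = 14641 ≡ 102 (mod 217)
12^16 ≡ 102^2 = 10404 ≡ 205 (mod 217)
27 = 16 + 8 + 2 + 1 in binary powers of 2.
So 12^27 ≡ 205 · 102 · 144 · 12 ≡ 27 (mod 217).
Squaring chain: 27 → 78 → 8; never reaches −1, so base 12 is a Miller–Rabin witness that 217 is composite.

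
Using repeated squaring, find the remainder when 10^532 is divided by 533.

510

10^1 ≡ 10 (mod 533)
10^2 ≡ 10^2 = 100 ≡ 100 (mod 533)
10^4 ≡ 100^2 = 10000 ≡ 406 (mod 533)
10^8 ≡ 406^2 = 164836 ≡ 139 (mod 533)
10^16 ≡ 139^2 = 19321 ≡ 133 (mod 533)
10^32 ≡ 133^2 = 17689 ≡ 100 (mod 533)
10^64 ≡ 100^2 = 10000 ≡ 406 (mod 533)
10^128 ≡ 406^2 = 164836 ≡ 139 (mod 533)
10^256 ≡ 139^2 = 19321 ≡ 133 (mod 533)
10^512 ≡ 133^2 = 17689 ≡ 100 (mod 533)
532 = 512 + 16 + 4 in binary powers of 2.
So 10^532 ≡ 100 · 133 · 406 ≡ 510 (mod 533).
Since 510 ≠ 1, base 10 is a Fermat witness: 533 is composite.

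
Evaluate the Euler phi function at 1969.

Factor: 1969 = 11 · 179.
φ(1969) = (11−1) · (179−1) = 10 · 178 = 1780.

1780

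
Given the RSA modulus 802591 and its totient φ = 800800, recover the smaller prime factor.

881

φ(n) = (p−1)(q−1) = n − (p+q) + 1, so p + q = 802591 − 800800 + 1 = 1792.
p and q are the roots of t² − 1792t + 802591 = 0.
Discriminant: 1792² − 4·802591 = 3211264 − 3210364 = 900; √900 = 30.
q = (1792 − 30)/2 = 881, p = (1792 + 30)/2 = 911.
Check: 881 · 911 = 802591.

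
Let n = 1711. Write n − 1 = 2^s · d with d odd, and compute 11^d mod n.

1711 − 1 = 1710 = 2^1 · 855, so d = 855.
11^1 ≡ 11 (mod 1711)
11^2 ≡ 11^2 = 121 ≡ 121 (mod 1711)
11^4 ≡ 121^2 = 14641 ≡ 953 (mod 1711)
11^8 ≡ 953^2 = 908209 ≡ 1379 (mod 1711)
11^16 ≡ 1379^2 = 1901641 ≡ 720 (mod 1711)
11^32 ≡ 720^2 = 518400 ≡ 1678 (mod 1711)
11^64 ≡ 1678^2 = 2815684 ≡ 1089 (mod 1711)
11^128 ≡ 1089^2 = 1185921 ≡ 198 (mod 1711)
11^256 ≡ 198^2 = 39204 ≡ 1562 (mod 1711)
11^512 ≡ 1562^2 = 2439844 ≡ 1669 (mod 1711)
855 = 512 + 256 + 64 + 16 + 4 + 2 + 1 in binary powers of 2.
So 11^855 ≡ 1669 · 1562 · 1089 · 720 · 953 · 121 · 11 ≡ 1294 (mod 1711).
Squaring chain: 1294; never reaches −1, so base 11 is a Miller–Rabin witness that 1711 is composite.

1294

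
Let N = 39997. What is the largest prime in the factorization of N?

39997 = 23 · 1739
1739 = 37 · 47
47 is prime.
So 39997 = 23 · 37 · 47; the largest prime factor is 47.

47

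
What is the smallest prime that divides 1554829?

1554829 is odd.
Digit sum 34, not divisible by 3.
Ends in 9: not divisible by 5.
7: 1554829 = 7·222118 + 3
11: 1554829 = 11·141348 + 1
13: 1554829 = 13·119602 + 3
17: 1554829 = 17·91460 + 9
19: 1554829 = 19·81833 + 2
23: 1554829 = 23·67601 + 6
29: 1554829 = 29·53614 + 23
31: 1554829 = 31·50155 + 24
37: 1554829 = 37·42022 + 15
41: 1554829 = 41·37922 + 27
43: 1554829 = 43·36158 + 35
47: 1554829 = 47·33081 + 22
53: 1554829 = 53·29336 + 21
59: 1554829 = 59·26353 + 2
61: 1554829 = 61·25489

61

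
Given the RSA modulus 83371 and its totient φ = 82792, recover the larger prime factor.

317

φ(n) = (p−1)(q−1) = n − (p+q) + 1, so p + q = 83371 − 82792 + 1 = 580.
p and q are the roots of t² − 580t + 83371 = 0.
Discriminant: 580² − 4·83371 = 336400 − 333484 = 2916; √2916 = 54.
q = (580 − 54)/2 = 263, p = (580 + 54)/2 = 317.
Check: 263 · 317 = 83371.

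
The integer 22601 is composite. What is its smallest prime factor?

97

22601 is odd.
Digit sum 11, not divisible by 3.
Ends in 1: not divisible by 5.
7: 22601 = 7·3228 + 5
11: 22601 = 11·2054 + 7
13: 22601 = 13·1738 + 7
17: 22601 = 17·1329 + 8
19: 22601 = 19·1189 + 10
23: 22601 = 23·982 + 15
29: 22601 = 29·779 + 10
31: 22601 = 31·729 + 2
37: 22601 = 37·610 + 31
41: 22601 = 41·551 + 10
43: 22601 = 43·525 + 26
47: 22601 = 47·480 + 41
53: 22601 = 53·426 + 23
59: 22601 = 59·383 + 4
61: 22601 = 61·370 + 31
67: 22601 = 67·337 + 22
71: 22601 = 71·318 + 23
73: 22601 = 73·309 + 44
79: 22601 = 79·286 + 7
83: 22601 = 83·272 + 25
89: 22601 = 89·253 + 84
97: 22601 = 97·233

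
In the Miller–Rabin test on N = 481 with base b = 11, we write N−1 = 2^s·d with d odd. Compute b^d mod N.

369

481 − 1 = 480 = 2^5 · 15, so d = 15.
11^1 ≡ 11 (mod 481)
11^2 ≡ 11^2 = 121 ≡ 121 (mod 481)
11^4 ≡ 121^2 = 14641 ≡ 211 (mod 481)
11^8 ≡ 211^2 = 44521 ≡ 269 (mod 481)
15 = 8 + 4 + 2 + 1 in binary powers of 2.
So 11^15 ≡ 269 · 211 · 121 · 11 ≡ 369 (mod 481).
Squaring chain: 369 → 38 → 1 → 1 → 1; never reaches −1, so base 11 is a Miller–Rabin witness that 481 is composite.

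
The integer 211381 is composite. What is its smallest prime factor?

211381 is odd.
Digit sum 16, not divisible by 3.
Ends in 1: not divisible by 5.
7: 211381 = 7·30197 + 2
11: 211381 = 11·19216 + 5
13: 211381 = 13·16260 + 1
17: 211381 = 17·12434 + 3
19: 211381 = 19·11125 + 6
23: 211381 = 23·9190 + 11
29: 211381 = 29·7289

29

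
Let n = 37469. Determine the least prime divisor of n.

89

37469 is odd.
Digit sum 29, not divisible by 3.
Ends in 9: not divisible by 5.
7: 37469 = 7·5352 + 5
11: 37469 = 11·3406 + 3
13: 37469 = 13·2882 + 3
17: 37469 = 17·2204 + 1
19: 37469 = 19·1972 + 1
23: 37469 = 23·1629 + 2
29: 37469 = 29·1292 + 1
31: 37469 = 31·1208 + 21
37: 37469 = 37·1012 + 25
41: 37469 = 41·913 + 36
43: 37469 = 43·871 + 16
47: 37469 = 47·797 + 10
53: 37469 = 53·706 + 51
59: 37469 = 59·635 + 4
61: 37469 = 61·614 + 15
67: 37469 = 67·559 + 16
71: 37469 = 71·527 + 52
73: 37469 = 73·513 + 20
79: 37469 = 79·474 + 23
83: 37469 = 83·451 + 36
89: 37469 = 89·421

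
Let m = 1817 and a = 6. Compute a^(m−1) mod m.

6^1 ≡ 6 (mod 1817)
6^2 ≡ 6^2 = 36 ≡ 36 (mod 1817)
6^4 ≡ 36^2 = 1296 ≡ 1296 (mod 1817)
6^8 ≡ 1296^2 = 1679616 ≡ 708 (mod 1817)
6^16 ≡ 708^2 = 501264 ≡ 1589 (mod 1817)
6^32 ≡ 1589^2 = 2524921 ≡ 1108 (mod 1817)
6^64 ≡ 1108^2 = 1227664 ≡ 1189 (mod 1817)
6^128 ≡ 1189^2 = 1413721 ≡ 95 (mod 1817)
6^256 ≡ 95^2 = 9025 ≡ 1757 (mod 1817)
6^512 ≡ 1757^2 = 3087049 ≡ 1783 (mod 1817)
6^1024 ≡ 1783^2 = 3179089 ≡ 1156 (mod 1817)
1816 = 1024 + 512 + 256 + 16 + 8 in binary powers of 2.
So 6^1816 ≡ 1156 · 1783 · 1757 · 1589 · 708 ≡ 98 (mod 1817).
Since 98 ≠ 1, base 6 is a Fermat witness: 1817 is composite.

98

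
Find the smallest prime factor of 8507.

8507 is odd.
Digit sum 20, not divisible by 3.
Ends in 7: not divisible by 5.
7: 8507 = 7·1215 + 2
11: 8507 = 11·773 + 4
13: 8507 = 13·654 + 5
17: 8507 = 17·500 + 7
19: 8507 = 19·447 + 14
23: 8507 = 23·369 + 20
29: 8507 = 29·293 + 10
31: 8507 = 31·274 + 13
37: 8507 = 37·229 + 34
41: 8507 = 41·207 + 20
43: 8507 = 43·197 + 36
47: 8507 = 47·181

47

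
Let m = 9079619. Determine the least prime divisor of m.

9079619 is odd.
Digit sum 41, not divisible by 3.
Ends in 9: not divisible by 5.
7: 9079619 = 7·1297088 + 3
11: 9079619 = 11·825419 + 10
13: 9079619 = 13·698432 + 3
17: 9079619 = 17·534095 + 4
19: 9079619 = 19·477874 + 13
23: 9079619 = 23·394766 + 1
29: 9079619 = 29·313090 + 9
31: 9079619 = 31·292890 + 29
37: 9079619 = 37·245395 + 4
41: 9079619 = 41·221454 + 5
43: 9079619 = 43·211153 + 40
47: 9079619 = 47·193183 + 18
53: 9079619 = 53·171313 + 30
59: 9079619 = 59·153891 + 50
61: 9079619 = 61·148846 + 13
67: 9079619 = 67·135516 + 47
71: 9079619 = 71·127881 + 68
73: 9079619 = 73·124378 + 25
79: 9079619 = 79·114931 + 70
83: 9079619 = 83·109393

83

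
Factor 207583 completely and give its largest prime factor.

83

207583 = 41 · 5063
5063 = 61 · 83
83 is prime.
So 207583 = 41 · 61 · 83; the largest prime factor is 83.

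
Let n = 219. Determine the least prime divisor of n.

3

219 is odd.
Digit sum 12, divisible by 3.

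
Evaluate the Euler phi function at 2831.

Factor: 2831 = 19 · 149.
φ(2831) = (19−1) · (149−1) = 18 · 148 = 2664.

2664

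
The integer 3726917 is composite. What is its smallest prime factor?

3726917 is odd.
Digit sum 35, not divisible by 3.
Ends in 7: not divisible by 5.
7: 3726917 = 7·532416 + 5
11: 3726917 = 11·338810 + 7
13: 3726917 = 13·286685 + 12
17: 3726917 = 17·219230 + 7
19: 3726917 = 19·196153 + 10
23: 3726917 = 23·162039 + 20
29: 3726917 = 29·128514 + 11
31: 3726917 = 31·120223 + 4
37: 3726917 = 37·100727 + 18
41: 3726917 = 41·90900 + 17
43: 3726917 = 43·86672 + 21
47: 3726917 = 47·79296 + 5
53: 3726917 = 53·70319 + 10
59: 3726917 = 59·63168 + 5
61: 3726917 = 61·61097

61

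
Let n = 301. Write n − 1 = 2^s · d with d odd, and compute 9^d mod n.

274

301 − 1 = 300 = 2^2 · 75, so d = 75.
9^1 ≡ 9 (mod 301)
9^2 ≡ 9^2 = 81 ≡ 81 (mod 301)
9^4 ≡ 81^2 = 6561 ≡ 240 (mod 301)
9^8 ≡ 240^2 = 57600 ≡ 109 (mod 301)
9^16 ≡ 109^2 = 11881 ≡ 142 (mod 301)
9^32 ≡ 142^2 = 20164 ≡ 298 (mod 301)
9^64 ≡ 298^2 = 88804 ≡ 9 (mod 301)
75 = 64 + 8 + 2 + 1 in binary powers of 2.
So 9^75 ≡ 9 · 109 · 81 · 9 ≡ 274 (mod 301).
Squaring chain: 274 → 127; never reaches −1, so base 9 is a Miller–Rabin witness that 301 is composite.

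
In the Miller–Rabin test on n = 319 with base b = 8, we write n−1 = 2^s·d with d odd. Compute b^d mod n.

319 − 1 = 318 = 2^1 · 159, so d = 159.
8^1 ≡ 8 (mod 319)
8^2 ≡ 8^2 = 64 ≡ 64 (mod 319)
8^4 ≡ 64^2 = 4096 ≡ 268 (mod 319)
8^8 ≡ 268^2 = 71824 ≡ 49 (mod 319)
8^16 ≡ 49^2 = 2401 ≡ 168 (mod 319)
8^32 ≡ 168^2 = 28224 ≡ 152 (mod 319)
8^64 ≡ 152^2 = 23104 ≡ 136 (mod 319)
8^128 ≡ 136^2 = 18496 ≡ 313 (mod 319)
159 = 128 + 16 + 8 + 4 + 2 + 1 in binary powers of 2.
So 8^159 ≡ 313 · 168 · 49 · 268 · 64 · 8 ≡ 205 (mod 319).
Squaring chain: 205; never reaches −1, so base 8 is a Miller–Rabin witness that 319 is composite.

205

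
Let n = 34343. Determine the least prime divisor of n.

61

34343 is odd.
Digit sum 17, not divisible by 3.
Ends in 3: not divisible by 5.
7: 34343 = 7·4906 + 1
11: 34343 = 11·3122 + 1
13: 34343 = 13·2641 + 10
17: 34343 = 17·2020 + 3
19: 34343 = 19·1807 + 10
23: 34343 = 23·1493 + 4
29: 34343 = 29·1184 + 7
31: 34343 = 31·1107 + 26
37: 34343 = 37·928 + 7
41: 34343 = 41·837 + 26
43: 34343 = 43·798 + 29
47: 34343 = 47·730 + 33
53: 34343 = 53·647 + 52
59: 34343 = 59·582 + 5
61: 34343 = 61·563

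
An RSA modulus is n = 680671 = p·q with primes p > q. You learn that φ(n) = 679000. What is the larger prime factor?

φ(n) = (p−1)(q−1) = n − (p+q) + 1, so p + q = 680671 − 679000 + 1 = 1672.
p and q are the roots of t² − 1672t + 680671 = 0.
Discriminant: 1672² − 4·680671 = 2795584 − 2722684 = 72900; √72900 = 270.
q = (1672 − 270)/2 = 701, p = (1672 + 270)/2 = 971.
Check: 701 · 971 = 680671.

971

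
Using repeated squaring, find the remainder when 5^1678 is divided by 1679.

1618

5^1 ≡ 5 (mod 1679)
5^2 ≡ 5^2 = 25 ≡ 25 (mod 1679)
5^4 ≡ 25^2 = 625 ≡ 625 (mod 1679)
5^8 ≡ 625^2 = 390625 ≡ 1097 (mod 1679)
5^16 ≡ 1097^2 = 1203409 ≡ 1245 (mod 1679)
5^32 ≡ 1245^2 = 1550025 ≡ 308 (mod 1679)
5^64 ≡ 308^2 = 94864 ≡ 840 (mod 1679)
5^128 ≡ 840^2 = 705600 ≡ 420 (mod 1679)
5^256 ≡ 420^2 = 176400 ≡ 105 (mod 1679)
5^512 ≡ 105^2 = 11025 ≡ 951 (mod 1679)
5^1024 ≡ 951^2 = 904401 ≡ 1099 (mod 1679)
1678 = 1024 + 512 + 128 + 8 + 4 + 2 in binary powers of 2.
So 5^1678 ≡ 1099 · 951 · 420 · 1097 · 625 · 25 ≡ 1618 (mod 1679).
Since 1618 ≠ 1, base 5 is a Fermat witness: 1679 is composite.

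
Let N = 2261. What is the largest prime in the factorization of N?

2261 = 7 · 323
323 = 17 · 19
19 is prime.
So 2261 = 7 · 17 · 19; the largest prime factor is 19.

19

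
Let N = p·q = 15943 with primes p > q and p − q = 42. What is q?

107

Since p = q + 42, we have 15943 = q(q + 42), so q² + 42q − 15943 = 0.
Discriminant: 42² + 4·15943 = 1764 + 63772 = 65536; √65536 = 256.
q = (−42 + 256)/2 = 107, and p = q + 42 = 149.
Check: 107 · 149 = 15943.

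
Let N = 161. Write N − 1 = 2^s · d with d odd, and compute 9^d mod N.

161 − 1 = 160 = 2^5 · 5, so d = 5.
9^1 ≡ 9 (mod 161)
9^2 ≡ 9^2 = 81 ≡ 81 (mod 161)
9^4 ≡ 81^2 = 6561 ≡ 121 (mod 161)
5 = 4 + 1 in binary powers of 2.
So 9^5 ≡ 121 · 9 ≡ 123 (mod 161).
Squaring chain: 123 → 156 → 25 → 142 → 39; never reaches −1, so base 9 is a Miller–Rabin witness that 161 is composite.

123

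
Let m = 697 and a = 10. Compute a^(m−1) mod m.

543

10^1 ≡ 10 (mod 697)
10^2 ≡ 10^2 = 100 ≡ 100 (mod 697)
10^4 ≡ 100^2 = 10000 ≡ 242 (mod 697)
10^8 ≡ 242^2 = 58564 ≡ 16 (mod 697)
10^16 ≡ 16^2 = 256 ≡ 256 (mod 697)
10^32 ≡ 256^2 = 65536 ≡ 18 (mod 697)
10^64 ≡ 18^2 = 324 ≡ 324 (mod 697)
10^128 ≡ 324^2 = 104976 ≡ 426 (mod 697)
10^256 ≡ 426^2 = 181476 ≡ 256 (mod 697)
10^512 ≡ 256^2 = 65536 ≡ 18 (mod 697)
696 = 512 + 128 + 32 + 16 + 8 in binary powers of 2.
So 10^696 ≡ 18 · 426 · 18 · 256 · 16 ≡ 543 (mod 697).
Since 543 ≠ 1, base 10 is a Fermat witness: 697 is composite.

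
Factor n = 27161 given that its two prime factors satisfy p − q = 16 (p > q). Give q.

157

Since p = q + 16, we have 27161 = q(q + 16), so q² + 16q − 27161 = 0.
Discriminant: 16² + 4·27161 = 256 + 108644 = 108900; √108900 = 330.
q = (−16 + 330)/2 = 157, and p = q + 16 = 173.
Check: 157 · 173 = 27161.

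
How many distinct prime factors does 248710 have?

6

248710 = 2 · 124355
124355 = 5 · 24871
24871 = 7 · 3553
3553 = 11 · 323
323 = 17 · 19
248710 = 2 · 5 · 7 · 11 · 17 · 19, which has 6 distinct prime factors.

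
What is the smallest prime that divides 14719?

14719 is odd.
Digit sum 22, not divisible by 3.
Ends in 9: not divisible by 5.
7: 14719 = 7·2102 + 5
11: 14719 = 11·1338 + 1
13: 14719 = 13·1132 + 3
17: 14719 = 17·865 + 14
19: 14719 = 19·774 + 13
23: 14719 = 23·639 + 22
29: 14719 = 29·507 + 16
31: 14719 = 31·474 + 25
37: 14719 = 37·397 + 30
41: 14719 = 41·359

41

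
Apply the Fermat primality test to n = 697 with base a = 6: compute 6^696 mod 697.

6^1 ≡ 6 (mod 697)
6^2 ≡ 6^2 = 36 ≡ 36 (mod 697)
6^4 ≡ 36^2 = 1296 ≡ 599 (mod 697)
6^8 ≡ 599^2 = 358801 ≡ 543 (mod 697)
6^16 ≡ 543^2 = 294849 ≡ 18 (mod 697)
6^32 ≡ 18^2 = 324 ≡ 324 (mod 697)
6^64 ≡ 324^2 = 104976 ≡ 426 (mod 697)
6^128 ≡ 426^2 = 181476 ≡ 256 (mod 697)
6^256 ≡ 256^2 = 65536 ≡ 18 (mod 697)
6^512 ≡ 18^2 = 324 ≡ 324 (mod 697)
696 = 512 + 128 + 32 + 16 + 8 in binary powers of 2.
So 6^696 ≡ 324 · 256 · 324 · 18 · 543 ≡ 305 (mod 697).
Since 305 ≠ 1, base 6 is a Fermat witness: 697 is composite.

305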